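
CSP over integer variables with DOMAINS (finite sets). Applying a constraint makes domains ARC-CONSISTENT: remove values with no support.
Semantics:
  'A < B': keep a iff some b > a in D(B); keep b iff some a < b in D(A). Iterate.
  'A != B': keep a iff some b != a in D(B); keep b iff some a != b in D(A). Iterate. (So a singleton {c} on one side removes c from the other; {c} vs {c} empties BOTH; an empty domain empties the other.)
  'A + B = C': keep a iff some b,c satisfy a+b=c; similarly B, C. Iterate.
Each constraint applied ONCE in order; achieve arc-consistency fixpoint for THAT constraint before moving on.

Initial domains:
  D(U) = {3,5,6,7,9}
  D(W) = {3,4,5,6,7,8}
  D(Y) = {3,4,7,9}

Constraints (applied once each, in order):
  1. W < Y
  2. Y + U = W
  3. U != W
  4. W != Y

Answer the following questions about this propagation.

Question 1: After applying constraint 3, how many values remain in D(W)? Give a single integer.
Answer: 1

Derivation:
Constraint 1 (W < Y) on D(W)={3,4,5,6,7,8} D(Y)={3,4,7,9}: Y {3,4,7,9}->{4,7,9}
Constraint 2 (Y + U = W) on D(Y)={4,7,9} D(U)={3,5,6,7,9} D(W)={3,4,5,6,7,8}: Y {4,7,9}->{4}; U {3,5,6,7,9}->{3}; W {3,4,5,6,7,8}->{7}
Constraint 3 (U != W) on D(U)={3} D(W)={7}: no change
So after constraint 3: D(W)={7}, size = 1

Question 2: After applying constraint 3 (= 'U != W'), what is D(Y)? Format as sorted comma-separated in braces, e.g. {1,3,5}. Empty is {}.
Answer: {4}

Derivation:
Constraint 1 (W < Y) on D(W)={3,4,5,6,7,8} D(Y)={3,4,7,9}: Y {3,4,7,9}->{4,7,9}
Constraint 2 (Y + U = W) on D(Y)={4,7,9} D(U)={3,5,6,7,9} D(W)={3,4,5,6,7,8}: Y {4,7,9}->{4}; U {3,5,6,7,9}->{3}; W {3,4,5,6,7,8}->{7}
Constraint 3 (U != W) on D(U)={3} D(W)={7}: no change
So after constraint 3: D(Y) = {4}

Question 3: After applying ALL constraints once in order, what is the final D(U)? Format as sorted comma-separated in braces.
Constraint 1 (W < Y) on D(W)={3,4,5,6,7,8} D(Y)={3,4,7,9}: Y {3,4,7,9}->{4,7,9}
Constraint 2 (Y + U = W) on D(Y)={4,7,9} D(U)={3,5,6,7,9} D(W)={3,4,5,6,7,8}: Y {4,7,9}->{4}; U {3,5,6,7,9}->{3}; W {3,4,5,6,7,8}->{7}
Constraint 3 (U != W) on D(U)={3} D(W)={7}: no change
Constraint 4 (W != Y) on D(W)={7} D(Y)={4}: no change
So after all 4 constraints: D(U) = {3}

Answer: {3}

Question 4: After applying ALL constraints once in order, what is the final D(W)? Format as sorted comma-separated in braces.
Constraint 1 (W < Y) on D(W)={3,4,5,6,7,8} D(Y)={3,4,7,9}: Y {3,4,7,9}->{4,7,9}
Constraint 2 (Y + U = W) on D(Y)={4,7,9} D(U)={3,5,6,7,9} D(W)={3,4,5,6,7,8}: Y {4,7,9}->{4}; U {3,5,6,7,9}->{3}; W {3,4,5,6,7,8}->{7}
Constraint 3 (U != W) on D(U)={3} D(W)={7}: no change
Constraint 4 (W != Y) on D(W)={7} D(Y)={4}: no change
So after all 4 constraints: D(W) = {7}

Answer: {7}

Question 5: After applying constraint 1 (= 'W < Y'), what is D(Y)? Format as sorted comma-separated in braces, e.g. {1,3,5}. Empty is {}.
Answer: {4,7,9}

Derivation:
Constraint 1 (W < Y) on D(W)={3,4,5,6,7,8} D(Y)={3,4,7,9}: Y {3,4,7,9}->{4,7,9}
So after constraint 1: D(Y) = {4,7,9}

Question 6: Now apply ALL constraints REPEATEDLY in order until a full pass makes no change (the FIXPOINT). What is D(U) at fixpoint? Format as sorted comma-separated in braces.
Answer: {}

Derivation:
pass 0 (initial): D(U)={3,5,6,7,9}
pass 1: U {3,5,6,7,9}->{3}; W {3,4,5,6,7,8}->{7}; Y {3,4,7,9}->{4}
pass 2: U {3}->{}; W {7}->{}; Y {4}->{}
pass 3: no change
Fixpoint after 3 passes: D(U) = {}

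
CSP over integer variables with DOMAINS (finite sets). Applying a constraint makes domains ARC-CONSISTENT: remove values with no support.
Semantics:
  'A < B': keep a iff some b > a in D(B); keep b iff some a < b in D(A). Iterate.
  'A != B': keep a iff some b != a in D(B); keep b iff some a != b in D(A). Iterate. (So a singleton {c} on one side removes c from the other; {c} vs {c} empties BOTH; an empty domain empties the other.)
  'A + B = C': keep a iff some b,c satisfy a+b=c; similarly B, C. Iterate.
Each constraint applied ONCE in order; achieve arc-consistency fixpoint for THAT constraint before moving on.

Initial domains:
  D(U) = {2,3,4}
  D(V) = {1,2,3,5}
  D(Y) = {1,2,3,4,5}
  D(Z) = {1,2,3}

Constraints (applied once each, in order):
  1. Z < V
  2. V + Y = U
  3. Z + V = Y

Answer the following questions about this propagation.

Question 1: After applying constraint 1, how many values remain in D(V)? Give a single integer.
Constraint 1 (Z < V) on D(Z)={1,2,3} D(V)={1,2,3,5}: V {1,2,3,5}->{2,3,5}
So after constraint 1: D(V)={2,3,5}, size = 3

Answer: 3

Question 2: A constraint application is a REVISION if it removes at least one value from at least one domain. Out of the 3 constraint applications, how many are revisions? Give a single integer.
Constraint 1 (Z < V) on D(Z)={1,2,3} D(V)={1,2,3,5}: V {1,2,3,5}->{2,3,5} => REVISION
Constraint 2 (V + Y = U) on D(V)={2,3,5} D(Y)={1,2,3,4,5} D(U)={2,3,4}: V {2,3,5}->{2,3}; Y {1,2,3,4,5}->{1,2}; U {2,3,4}->{3,4} => REVISION
Constraint 3 (Z + V = Y) on D(Z)={1,2,3} D(V)={2,3} D(Y)={1,2}: Z {1,2,3}->{}; V {2,3}->{}; Y {1,2}->{} => REVISION
Total revisions = 3

Answer: 3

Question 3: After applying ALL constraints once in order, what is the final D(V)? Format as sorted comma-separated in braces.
Answer: {}

Derivation:
Constraint 1 (Z < V) on D(Z)={1,2,3} D(V)={1,2,3,5}: V {1,2,3,5}->{2,3,5}
Constraint 2 (V + Y = U) on D(V)={2,3,5} D(Y)={1,2,3,4,5} D(U)={2,3,4}: V {2,3,5}->{2,3}; Y {1,2,3,4,5}->{1,2}; U {2,3,4}->{3,4}
Constraint 3 (Z + V = Y) on D(Z)={1,2,3} D(V)={2,3} D(Y)={1,2}: Z {1,2,3}->{}; V {2,3}->{}; Y {1,2}->{}
So after all 3 constraints: D(V) = {}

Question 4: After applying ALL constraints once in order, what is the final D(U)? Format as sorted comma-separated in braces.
Answer: {3,4}

Derivation:
Constraint 1 (Z < V) on D(Z)={1,2,3} D(V)={1,2,3,5}: V {1,2,3,5}->{2,3,5}
Constraint 2 (V + Y = U) on D(V)={2,3,5} D(Y)={1,2,3,4,5} D(U)={2,3,4}: V {2,3,5}->{2,3}; Y {1,2,3,4,5}->{1,2}; U {2,3,4}->{3,4}
Constraint 3 (Z + V = Y) on D(Z)={1,2,3} D(V)={2,3} D(Y)={1,2}: Z {1,2,3}->{}; V {2,3}->{}; Y {1,2}->{}
So after all 3 constraints: D(U) = {3,4}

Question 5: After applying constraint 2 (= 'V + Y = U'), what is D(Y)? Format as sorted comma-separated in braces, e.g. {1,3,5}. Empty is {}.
Answer: {1,2}

Derivation:
Constraint 1 (Z < V) on D(Z)={1,2,3} D(V)={1,2,3,5}: V {1,2,3,5}->{2,3,5}
Constraint 2 (V + Y = U) on D(V)={2,3,5} D(Y)={1,2,3,4,5} D(U)={2,3,4}: V {2,3,5}->{2,3}; Y {1,2,3,4,5}->{1,2}; U {2,3,4}->{3,4}
So after constraint 2: D(Y) = {1,2}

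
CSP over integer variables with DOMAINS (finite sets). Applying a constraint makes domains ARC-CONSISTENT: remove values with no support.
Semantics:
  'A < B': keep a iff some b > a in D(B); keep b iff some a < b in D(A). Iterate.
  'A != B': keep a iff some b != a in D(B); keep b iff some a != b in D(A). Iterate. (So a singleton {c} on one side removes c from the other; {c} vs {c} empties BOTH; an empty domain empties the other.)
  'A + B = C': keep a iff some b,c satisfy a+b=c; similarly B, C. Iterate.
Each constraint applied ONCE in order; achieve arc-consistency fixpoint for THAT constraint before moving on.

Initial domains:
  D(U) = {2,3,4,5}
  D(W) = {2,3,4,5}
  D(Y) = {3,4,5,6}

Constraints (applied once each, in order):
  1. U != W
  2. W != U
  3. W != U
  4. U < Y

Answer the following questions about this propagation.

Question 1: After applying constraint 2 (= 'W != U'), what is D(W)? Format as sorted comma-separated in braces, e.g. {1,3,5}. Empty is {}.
Answer: {2,3,4,5}

Derivation:
Constraint 1 (U != W) on D(U)={2,3,4,5} D(W)={2,3,4,5}: no change
Constraint 2 (W != U) on D(W)={2,3,4,5} D(U)={2,3,4,5}: no change
So after constraint 2: D(W) = {2,3,4,5}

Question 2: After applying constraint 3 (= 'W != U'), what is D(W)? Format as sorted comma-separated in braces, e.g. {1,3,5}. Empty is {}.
Constraint 1 (U != W) on D(U)={2,3,4,5} D(W)={2,3,4,5}: no change
Constraint 2 (W != U) on D(W)={2,3,4,5} D(U)={2,3,4,5}: no change
Constraint 3 (W != U) on D(W)={2,3,4,5} D(U)={2,3,4,5}: no change
So after constraint 3: D(W) = {2,3,4,5}

Answer: {2,3,4,5}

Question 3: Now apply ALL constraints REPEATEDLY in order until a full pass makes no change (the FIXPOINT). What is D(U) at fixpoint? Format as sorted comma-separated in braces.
pass 0 (initial): D(U)={2,3,4,5}
pass 1: no change
Fixpoint after 1 passes: D(U) = {2,3,4,5}

Answer: {2,3,4,5}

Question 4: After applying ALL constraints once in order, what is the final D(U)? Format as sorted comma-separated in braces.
Answer: {2,3,4,5}

Derivation:
Constraint 1 (U != W) on D(U)={2,3,4,5} D(W)={2,3,4,5}: no change
Constraint 2 (W != U) on D(W)={2,3,4,5} D(U)={2,3,4,5}: no change
Constraint 3 (W != U) on D(W)={2,3,4,5} D(U)={2,3,4,5}: no change
Constraint 4 (U < Y) on D(U)={2,3,4,5} D(Y)={3,4,5,6}: no change
So after all 4 constraints: D(U) = {2,3,4,5}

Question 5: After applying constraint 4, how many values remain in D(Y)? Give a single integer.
Answer: 4

Derivation:
Constraint 1 (U != W) on D(U)={2,3,4,5} D(W)={2,3,4,5}: no change
Constraint 2 (W != U) on D(W)={2,3,4,5} D(U)={2,3,4,5}: no change
Constraint 3 (W != U) on D(W)={2,3,4,5} D(U)={2,3,4,5}: no change
Constraint 4 (U < Y) on D(U)={2,3,4,5} D(Y)={3,4,5,6}: no change
So after constraint 4: D(Y)={3,4,5,6}, size = 4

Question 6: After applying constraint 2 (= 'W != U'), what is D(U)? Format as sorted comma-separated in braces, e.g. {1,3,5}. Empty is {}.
Constraint 1 (U != W) on D(U)={2,3,4,5} D(W)={2,3,4,5}: no change
Constraint 2 (W != U) on D(W)={2,3,4,5} D(U)={2,3,4,5}: no change
So after constraint 2: D(U) = {2,3,4,5}

Answer: {2,3,4,5}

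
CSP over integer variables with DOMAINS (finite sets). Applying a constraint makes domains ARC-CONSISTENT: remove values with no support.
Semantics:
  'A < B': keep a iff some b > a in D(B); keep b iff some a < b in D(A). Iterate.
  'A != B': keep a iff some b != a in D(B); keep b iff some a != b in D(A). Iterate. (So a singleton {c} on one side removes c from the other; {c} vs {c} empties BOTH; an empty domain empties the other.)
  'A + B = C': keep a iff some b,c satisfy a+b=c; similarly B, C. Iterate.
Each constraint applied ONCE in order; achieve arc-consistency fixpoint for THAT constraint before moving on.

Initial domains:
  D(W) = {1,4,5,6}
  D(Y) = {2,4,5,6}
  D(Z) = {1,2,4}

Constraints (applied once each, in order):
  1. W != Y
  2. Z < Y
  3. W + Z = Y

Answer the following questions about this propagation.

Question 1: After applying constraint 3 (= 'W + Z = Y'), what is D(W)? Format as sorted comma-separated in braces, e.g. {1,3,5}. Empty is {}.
Answer: {1,4,5}

Derivation:
Constraint 1 (W != Y) on D(W)={1,4,5,6} D(Y)={2,4,5,6}: no change
Constraint 2 (Z < Y) on D(Z)={1,2,4} D(Y)={2,4,5,6}: no change
Constraint 3 (W + Z = Y) on D(W)={1,4,5,6} D(Z)={1,2,4} D(Y)={2,4,5,6}: W {1,4,5,6}->{1,4,5}; Y {2,4,5,6}->{2,5,6}
So after constraint 3: D(W) = {1,4,5}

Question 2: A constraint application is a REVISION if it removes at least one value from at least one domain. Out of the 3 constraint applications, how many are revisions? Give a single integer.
Answer: 1

Derivation:
Constraint 1 (W != Y) on D(W)={1,4,5,6} D(Y)={2,4,5,6}: no change => not a revision
Constraint 2 (Z < Y) on D(Z)={1,2,4} D(Y)={2,4,5,6}: no change => not a revision
Constraint 3 (W + Z = Y) on D(W)={1,4,5,6} D(Z)={1,2,4} D(Y)={2,4,5,6}: W {1,4,5,6}->{1,4,5}; Y {2,4,5,6}->{2,5,6} => REVISION
Total revisions = 1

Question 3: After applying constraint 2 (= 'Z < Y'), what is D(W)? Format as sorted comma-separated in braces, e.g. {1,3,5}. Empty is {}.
Constraint 1 (W != Y) on D(W)={1,4,5,6} D(Y)={2,4,5,6}: no change
Constraint 2 (Z < Y) on D(Z)={1,2,4} D(Y)={2,4,5,6}: no change
So after constraint 2: D(W) = {1,4,5,6}

Answer: {1,4,5,6}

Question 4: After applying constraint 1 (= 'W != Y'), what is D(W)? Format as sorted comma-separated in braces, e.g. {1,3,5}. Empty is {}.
Constraint 1 (W != Y) on D(W)={1,4,5,6} D(Y)={2,4,5,6}: no change
So after constraint 1: D(W) = {1,4,5,6}

Answer: {1,4,5,6}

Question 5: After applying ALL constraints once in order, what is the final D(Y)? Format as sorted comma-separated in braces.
Answer: {2,5,6}

Derivation:
Constraint 1 (W != Y) on D(W)={1,4,5,6} D(Y)={2,4,5,6}: no change
Constraint 2 (Z < Y) on D(Z)={1,2,4} D(Y)={2,4,5,6}: no change
Constraint 3 (W + Z = Y) on D(W)={1,4,5,6} D(Z)={1,2,4} D(Y)={2,4,5,6}: W {1,4,5,6}->{1,4,5}; Y {2,4,5,6}->{2,5,6}
So after all 3 constraints: D(Y) = {2,5,6}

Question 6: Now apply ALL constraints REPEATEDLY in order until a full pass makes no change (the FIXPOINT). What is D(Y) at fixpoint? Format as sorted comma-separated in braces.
Answer: {2,5,6}

Derivation:
pass 0 (initial): D(Y)={2,4,5,6}
pass 1: W {1,4,5,6}->{1,4,5}; Y {2,4,5,6}->{2,5,6}
pass 2: no change
Fixpoint after 2 passes: D(Y) = {2,5,6}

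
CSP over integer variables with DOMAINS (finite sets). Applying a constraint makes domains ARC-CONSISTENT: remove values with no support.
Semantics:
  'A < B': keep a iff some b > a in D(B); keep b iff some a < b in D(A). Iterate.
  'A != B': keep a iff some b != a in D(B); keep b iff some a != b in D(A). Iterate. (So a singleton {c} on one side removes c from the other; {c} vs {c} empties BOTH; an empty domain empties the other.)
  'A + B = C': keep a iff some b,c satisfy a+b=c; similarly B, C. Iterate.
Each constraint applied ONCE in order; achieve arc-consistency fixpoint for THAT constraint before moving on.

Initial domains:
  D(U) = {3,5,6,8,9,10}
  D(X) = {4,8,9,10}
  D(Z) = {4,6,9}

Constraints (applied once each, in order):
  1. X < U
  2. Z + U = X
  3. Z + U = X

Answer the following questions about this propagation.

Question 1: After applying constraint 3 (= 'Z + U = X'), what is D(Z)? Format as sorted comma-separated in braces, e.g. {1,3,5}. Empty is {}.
Answer: {4}

Derivation:
Constraint 1 (X < U) on D(X)={4,8,9,10} D(U)={3,5,6,8,9,10}: X {4,8,9,10}->{4,8,9}; U {3,5,6,8,9,10}->{5,6,8,9,10}
Constraint 2 (Z + U = X) on D(Z)={4,6,9} D(U)={5,6,8,9,10} D(X)={4,8,9}: Z {4,6,9}->{4}; U {5,6,8,9,10}->{5}; X {4,8,9}->{9}
Constraint 3 (Z + U = X) on D(Z)={4} D(U)={5} D(X)={9}: no change
So after constraint 3: D(Z) = {4}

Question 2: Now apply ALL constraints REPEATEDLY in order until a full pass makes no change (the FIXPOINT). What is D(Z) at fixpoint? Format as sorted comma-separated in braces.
pass 0 (initial): D(Z)={4,6,9}
pass 1: U {3,5,6,8,9,10}->{5}; X {4,8,9,10}->{9}; Z {4,6,9}->{4}
pass 2: U {5}->{}; X {9}->{}; Z {4}->{}
pass 3: no change
Fixpoint after 3 passes: D(Z) = {}

Answer: {}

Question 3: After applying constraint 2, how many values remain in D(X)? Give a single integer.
Answer: 1

Derivation:
Constraint 1 (X < U) on D(X)={4,8,9,10} D(U)={3,5,6,8,9,10}: X {4,8,9,10}->{4,8,9}; U {3,5,6,8,9,10}->{5,6,8,9,10}
Constraint 2 (Z + U = X) on D(Z)={4,6,9} D(U)={5,6,8,9,10} D(X)={4,8,9}: Z {4,6,9}->{4}; U {5,6,8,9,10}->{5}; X {4,8,9}->{9}
So after constraint 2: D(X)={9}, size = 1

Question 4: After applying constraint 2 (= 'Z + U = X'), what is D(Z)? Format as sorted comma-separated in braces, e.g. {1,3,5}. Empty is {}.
Answer: {4}

Derivation:
Constraint 1 (X < U) on D(X)={4,8,9,10} D(U)={3,5,6,8,9,10}: X {4,8,9,10}->{4,8,9}; U {3,5,6,8,9,10}->{5,6,8,9,10}
Constraint 2 (Z + U = X) on D(Z)={4,6,9} D(U)={5,6,8,9,10} D(X)={4,8,9}: Z {4,6,9}->{4}; U {5,6,8,9,10}->{5}; X {4,8,9}->{9}
So after constraint 2: D(Z) = {4}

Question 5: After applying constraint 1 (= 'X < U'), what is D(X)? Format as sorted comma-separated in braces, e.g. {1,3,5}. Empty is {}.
Answer: {4,8,9}

Derivation:
Constraint 1 (X < U) on D(X)={4,8,9,10} D(U)={3,5,6,8,9,10}: X {4,8,9,10}->{4,8,9}; U {3,5,6,8,9,10}->{5,6,8,9,10}
So after constraint 1: D(X) = {4,8,9}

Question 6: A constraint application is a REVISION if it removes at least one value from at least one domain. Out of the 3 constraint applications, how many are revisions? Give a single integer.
Constraint 1 (X < U) on D(X)={4,8,9,10} D(U)={3,5,6,8,9,10}: X {4,8,9,10}->{4,8,9}; U {3,5,6,8,9,10}->{5,6,8,9,10} => REVISION
Constraint 2 (Z + U = X) on D(Z)={4,6,9} D(U)={5,6,8,9,10} D(X)={4,8,9}: Z {4,6,9}->{4}; U {5,6,8,9,10}->{5}; X {4,8,9}->{9} => REVISION
Constraint 3 (Z + U = X) on D(Z)={4} D(U)={5} D(X)={9}: no change => not a revision
Total revisions = 2

Answer: 2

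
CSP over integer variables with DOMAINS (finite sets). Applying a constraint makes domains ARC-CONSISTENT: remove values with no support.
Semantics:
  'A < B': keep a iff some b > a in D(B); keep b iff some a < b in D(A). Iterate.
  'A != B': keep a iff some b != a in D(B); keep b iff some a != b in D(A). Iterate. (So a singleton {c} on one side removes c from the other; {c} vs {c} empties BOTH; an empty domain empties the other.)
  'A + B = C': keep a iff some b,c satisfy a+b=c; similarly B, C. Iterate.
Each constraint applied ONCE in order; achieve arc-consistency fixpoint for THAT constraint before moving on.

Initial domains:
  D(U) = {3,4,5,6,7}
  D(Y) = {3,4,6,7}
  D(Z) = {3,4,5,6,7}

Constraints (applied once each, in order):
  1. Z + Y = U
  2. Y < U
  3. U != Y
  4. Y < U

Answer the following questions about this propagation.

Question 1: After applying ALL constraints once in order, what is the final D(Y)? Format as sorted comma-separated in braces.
Constraint 1 (Z + Y = U) on D(Z)={3,4,5,6,7} D(Y)={3,4,6,7} D(U)={3,4,5,6,7}: Z {3,4,5,6,7}->{3,4}; Y {3,4,6,7}->{3,4}; U {3,4,5,6,7}->{6,7}
Constraint 2 (Y < U) on D(Y)={3,4} D(U)={6,7}: no change
Constraint 3 (U != Y) on D(U)={6,7} D(Y)={3,4}: no change
Constraint 4 (Y < U) on D(Y)={3,4} D(U)={6,7}: no change
So after all 4 constraints: D(Y) = {3,4}

Answer: {3,4}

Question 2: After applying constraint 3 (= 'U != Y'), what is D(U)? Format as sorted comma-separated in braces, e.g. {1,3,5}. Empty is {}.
Answer: {6,7}

Derivation:
Constraint 1 (Z + Y = U) on D(Z)={3,4,5,6,7} D(Y)={3,4,6,7} D(U)={3,4,5,6,7}: Z {3,4,5,6,7}->{3,4}; Y {3,4,6,7}->{3,4}; U {3,4,5,6,7}->{6,7}
Constraint 2 (Y < U) on D(Y)={3,4} D(U)={6,7}: no change
Constraint 3 (U != Y) on D(U)={6,7} D(Y)={3,4}: no change
So after constraint 3: D(U) = {6,7}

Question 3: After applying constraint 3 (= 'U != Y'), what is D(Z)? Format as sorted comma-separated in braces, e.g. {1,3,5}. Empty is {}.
Constraint 1 (Z + Y = U) on D(Z)={3,4,5,6,7} D(Y)={3,4,6,7} D(U)={3,4,5,6,7}: Z {3,4,5,6,7}->{3,4}; Y {3,4,6,7}->{3,4}; U {3,4,5,6,7}->{6,7}
Constraint 2 (Y < U) on D(Y)={3,4} D(U)={6,7}: no change
Constraint 3 (U != Y) on D(U)={6,7} D(Y)={3,4}: no change
So after constraint 3: D(Z) = {3,4}

Answer: {3,4}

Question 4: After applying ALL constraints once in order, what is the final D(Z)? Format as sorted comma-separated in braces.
Constraint 1 (Z + Y = U) on D(Z)={3,4,5,6,7} D(Y)={3,4,6,7} D(U)={3,4,5,6,7}: Z {3,4,5,6,7}->{3,4}; Y {3,4,6,7}->{3,4}; U {3,4,5,6,7}->{6,7}
Constraint 2 (Y < U) on D(Y)={3,4} D(U)={6,7}: no change
Constraint 3 (U != Y) on D(U)={6,7} D(Y)={3,4}: no change
Constraint 4 (Y < U) on D(Y)={3,4} D(U)={6,7}: no change
So after all 4 constraints: D(Z) = {3,4}

Answer: {3,4}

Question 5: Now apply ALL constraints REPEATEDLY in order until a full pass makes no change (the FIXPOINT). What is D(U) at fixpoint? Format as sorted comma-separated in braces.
pass 0 (initial): D(U)={3,4,5,6,7}
pass 1: U {3,4,5,6,7}->{6,7}; Y {3,4,6,7}->{3,4}; Z {3,4,5,6,7}->{3,4}
pass 2: no change
Fixpoint after 2 passes: D(U) = {6,7}

Answer: {6,7}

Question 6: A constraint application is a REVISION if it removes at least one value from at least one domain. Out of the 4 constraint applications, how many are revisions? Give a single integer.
Constraint 1 (Z + Y = U) on D(Z)={3,4,5,6,7} D(Y)={3,4,6,7} D(U)={3,4,5,6,7}: Z {3,4,5,6,7}->{3,4}; Y {3,4,6,7}->{3,4}; U {3,4,5,6,7}->{6,7} => REVISION
Constraint 2 (Y < U) on D(Y)={3,4} D(U)={6,7}: no change => not a revision
Constraint 3 (U != Y) on D(U)={6,7} D(Y)={3,4}: no change => not a revision
Constraint 4 (Y < U) on D(Y)={3,4} D(U)={6,7}: no change => not a revision
Total revisions = 1

Answer: 1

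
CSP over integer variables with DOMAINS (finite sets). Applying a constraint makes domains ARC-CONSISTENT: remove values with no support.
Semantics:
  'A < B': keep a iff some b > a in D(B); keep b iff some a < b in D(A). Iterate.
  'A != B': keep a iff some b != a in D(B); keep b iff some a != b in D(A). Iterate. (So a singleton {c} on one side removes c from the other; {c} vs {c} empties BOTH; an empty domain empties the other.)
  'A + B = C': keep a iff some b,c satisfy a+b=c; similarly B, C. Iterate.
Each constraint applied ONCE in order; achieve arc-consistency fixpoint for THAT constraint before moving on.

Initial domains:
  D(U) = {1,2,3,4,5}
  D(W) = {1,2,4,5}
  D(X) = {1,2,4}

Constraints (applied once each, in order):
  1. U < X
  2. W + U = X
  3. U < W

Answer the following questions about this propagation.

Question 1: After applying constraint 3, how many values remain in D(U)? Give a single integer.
Constraint 1 (U < X) on D(U)={1,2,3,4,5} D(X)={1,2,4}: U {1,2,3,4,5}->{1,2,3}; X {1,2,4}->{2,4}
Constraint 2 (W + U = X) on D(W)={1,2,4,5} D(U)={1,2,3} D(X)={2,4}: W {1,2,4,5}->{1,2}
Constraint 3 (U < W) on D(U)={1,2,3} D(W)={1,2}: U {1,2,3}->{1}; W {1,2}->{2}
So after constraint 3: D(U)={1}, size = 1

Answer: 1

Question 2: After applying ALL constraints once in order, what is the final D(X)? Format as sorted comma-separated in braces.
Answer: {2,4}

Derivation:
Constraint 1 (U < X) on D(U)={1,2,3,4,5} D(X)={1,2,4}: U {1,2,3,4,5}->{1,2,3}; X {1,2,4}->{2,4}
Constraint 2 (W + U = X) on D(W)={1,2,4,5} D(U)={1,2,3} D(X)={2,4}: W {1,2,4,5}->{1,2}
Constraint 3 (U < W) on D(U)={1,2,3} D(W)={1,2}: U {1,2,3}->{1}; W {1,2}->{2}
So after all 3 constraints: D(X) = {2,4}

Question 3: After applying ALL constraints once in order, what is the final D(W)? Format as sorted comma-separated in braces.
Answer: {2}

Derivation:
Constraint 1 (U < X) on D(U)={1,2,3,4,5} D(X)={1,2,4}: U {1,2,3,4,5}->{1,2,3}; X {1,2,4}->{2,4}
Constraint 2 (W + U = X) on D(W)={1,2,4,5} D(U)={1,2,3} D(X)={2,4}: W {1,2,4,5}->{1,2}
Constraint 3 (U < W) on D(U)={1,2,3} D(W)={1,2}: U {1,2,3}->{1}; W {1,2}->{2}
So after all 3 constraints: D(W) = {2}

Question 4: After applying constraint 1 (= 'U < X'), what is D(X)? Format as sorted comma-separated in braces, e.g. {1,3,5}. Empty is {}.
Constraint 1 (U < X) on D(U)={1,2,3,4,5} D(X)={1,2,4}: U {1,2,3,4,5}->{1,2,3}; X {1,2,4}->{2,4}
So after constraint 1: D(X) = {2,4}

Answer: {2,4}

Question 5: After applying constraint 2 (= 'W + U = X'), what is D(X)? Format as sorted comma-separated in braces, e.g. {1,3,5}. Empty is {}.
Answer: {2,4}

Derivation:
Constraint 1 (U < X) on D(U)={1,2,3,4,5} D(X)={1,2,4}: U {1,2,3,4,5}->{1,2,3}; X {1,2,4}->{2,4}
Constraint 2 (W + U = X) on D(W)={1,2,4,5} D(U)={1,2,3} D(X)={2,4}: W {1,2,4,5}->{1,2}
So after constraint 2: D(X) = {2,4}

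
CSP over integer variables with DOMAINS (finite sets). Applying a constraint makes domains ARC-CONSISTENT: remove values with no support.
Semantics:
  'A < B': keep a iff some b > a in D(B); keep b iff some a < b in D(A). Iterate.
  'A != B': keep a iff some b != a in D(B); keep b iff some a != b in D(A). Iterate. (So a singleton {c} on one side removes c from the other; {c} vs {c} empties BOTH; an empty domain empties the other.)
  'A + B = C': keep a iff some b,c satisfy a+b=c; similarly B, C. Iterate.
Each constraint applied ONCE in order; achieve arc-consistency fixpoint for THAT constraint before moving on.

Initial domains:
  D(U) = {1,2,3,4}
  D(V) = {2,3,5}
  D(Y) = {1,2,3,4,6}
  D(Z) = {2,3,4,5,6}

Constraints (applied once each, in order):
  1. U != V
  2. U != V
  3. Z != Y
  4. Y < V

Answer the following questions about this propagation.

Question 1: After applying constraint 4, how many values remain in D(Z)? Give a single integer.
Constraint 1 (U != V) on D(U)={1,2,3,4} D(V)={2,3,5}: no change
Constraint 2 (U != V) on D(U)={1,2,3,4} D(V)={2,3,5}: no change
Constraint 3 (Z != Y) on D(Z)={2,3,4,5,6} D(Y)={1,2,3,4,6}: no change
Constraint 4 (Y < V) on D(Y)={1,2,3,4,6} D(V)={2,3,5}: Y {1,2,3,4,6}->{1,2,3,4}
So after constraint 4: D(Z)={2,3,4,5,6}, size = 5

Answer: 5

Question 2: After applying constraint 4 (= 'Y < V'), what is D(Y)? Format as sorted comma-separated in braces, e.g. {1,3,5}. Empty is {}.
Constraint 1 (U != V) on D(U)={1,2,3,4} D(V)={2,3,5}: no change
Constraint 2 (U != V) on D(U)={1,2,3,4} D(V)={2,3,5}: no change
Constraint 3 (Z != Y) on D(Z)={2,3,4,5,6} D(Y)={1,2,3,4,6}: no change
Constraint 4 (Y < V) on D(Y)={1,2,3,4,6} D(V)={2,3,5}: Y {1,2,3,4,6}->{1,2,3,4}
So after constraint 4: D(Y) = {1,2,3,4}

Answer: {1,2,3,4}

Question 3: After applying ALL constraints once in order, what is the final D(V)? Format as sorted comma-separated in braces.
Constraint 1 (U != V) on D(U)={1,2,3,4} D(V)={2,3,5}: no change
Constraint 2 (U != V) on D(U)={1,2,3,4} D(V)={2,3,5}: no change
Constraint 3 (Z != Y) on D(Z)={2,3,4,5,6} D(Y)={1,2,3,4,6}: no change
Constraint 4 (Y < V) on D(Y)={1,2,3,4,6} D(V)={2,3,5}: Y {1,2,3,4,6}->{1,2,3,4}
So after all 4 constraints: D(V) = {2,3,5}

Answer: {2,3,5}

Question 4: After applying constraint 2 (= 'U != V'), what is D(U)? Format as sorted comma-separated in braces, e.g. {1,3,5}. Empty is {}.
Constraint 1 (U != V) on D(U)={1,2,3,4} D(V)={2,3,5}: no change
Constraint 2 (U != V) on D(U)={1,2,3,4} D(V)={2,3,5}: no change
So after constraint 2: D(U) = {1,2,3,4}

Answer: {1,2,3,4}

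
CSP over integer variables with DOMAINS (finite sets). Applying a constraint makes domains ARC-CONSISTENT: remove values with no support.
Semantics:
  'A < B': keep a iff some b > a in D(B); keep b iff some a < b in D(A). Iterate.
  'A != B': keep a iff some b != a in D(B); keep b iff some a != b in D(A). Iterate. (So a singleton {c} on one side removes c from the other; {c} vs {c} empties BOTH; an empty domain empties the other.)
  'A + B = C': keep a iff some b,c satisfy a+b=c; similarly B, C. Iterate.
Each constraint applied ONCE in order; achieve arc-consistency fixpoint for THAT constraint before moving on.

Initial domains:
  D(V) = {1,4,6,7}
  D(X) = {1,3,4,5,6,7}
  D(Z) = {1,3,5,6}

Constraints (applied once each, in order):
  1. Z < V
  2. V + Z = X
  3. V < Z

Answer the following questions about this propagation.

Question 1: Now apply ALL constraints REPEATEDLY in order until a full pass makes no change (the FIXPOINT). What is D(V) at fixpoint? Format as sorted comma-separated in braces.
Answer: {}

Derivation:
pass 0 (initial): D(V)={1,4,6,7}
pass 1: V {1,4,6,7}->{}; X {1,3,4,5,6,7}->{5,7}; Z {1,3,5,6}->{}
pass 2: X {5,7}->{}
pass 3: no change
Fixpoint after 3 passes: D(V) = {}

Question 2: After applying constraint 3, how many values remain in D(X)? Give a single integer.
Answer: 2

Derivation:
Constraint 1 (Z < V) on D(Z)={1,3,5,6} D(V)={1,4,6,7}: V {1,4,6,7}->{4,6,7}
Constraint 2 (V + Z = X) on D(V)={4,6,7} D(Z)={1,3,5,6} D(X)={1,3,4,5,6,7}: V {4,6,7}->{4,6}; Z {1,3,5,6}->{1,3}; X {1,3,4,5,6,7}->{5,7}
Constraint 3 (V < Z) on D(V)={4,6} D(Z)={1,3}: V {4,6}->{}; Z {1,3}->{}
So after constraint 3: D(X)={5,7}, size = 2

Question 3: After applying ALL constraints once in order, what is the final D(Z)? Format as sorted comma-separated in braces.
Answer: {}

Derivation:
Constraint 1 (Z < V) on D(Z)={1,3,5,6} D(V)={1,4,6,7}: V {1,4,6,7}->{4,6,7}
Constraint 2 (V + Z = X) on D(V)={4,6,7} D(Z)={1,3,5,6} D(X)={1,3,4,5,6,7}: V {4,6,7}->{4,6}; Z {1,3,5,6}->{1,3}; X {1,3,4,5,6,7}->{5,7}
Constraint 3 (V < Z) on D(V)={4,6} D(Z)={1,3}: V {4,6}->{}; Z {1,3}->{}
So after all 3 constraints: D(Z) = {}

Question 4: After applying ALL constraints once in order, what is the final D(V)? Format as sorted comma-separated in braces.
Answer: {}

Derivation:
Constraint 1 (Z < V) on D(Z)={1,3,5,6} D(V)={1,4,6,7}: V {1,4,6,7}->{4,6,7}
Constraint 2 (V + Z = X) on D(V)={4,6,7} D(Z)={1,3,5,6} D(X)={1,3,4,5,6,7}: V {4,6,7}->{4,6}; Z {1,3,5,6}->{1,3}; X {1,3,4,5,6,7}->{5,7}
Constraint 3 (V < Z) on D(V)={4,6} D(Z)={1,3}: V {4,6}->{}; Z {1,3}->{}
So after all 3 constraints: D(V) = {}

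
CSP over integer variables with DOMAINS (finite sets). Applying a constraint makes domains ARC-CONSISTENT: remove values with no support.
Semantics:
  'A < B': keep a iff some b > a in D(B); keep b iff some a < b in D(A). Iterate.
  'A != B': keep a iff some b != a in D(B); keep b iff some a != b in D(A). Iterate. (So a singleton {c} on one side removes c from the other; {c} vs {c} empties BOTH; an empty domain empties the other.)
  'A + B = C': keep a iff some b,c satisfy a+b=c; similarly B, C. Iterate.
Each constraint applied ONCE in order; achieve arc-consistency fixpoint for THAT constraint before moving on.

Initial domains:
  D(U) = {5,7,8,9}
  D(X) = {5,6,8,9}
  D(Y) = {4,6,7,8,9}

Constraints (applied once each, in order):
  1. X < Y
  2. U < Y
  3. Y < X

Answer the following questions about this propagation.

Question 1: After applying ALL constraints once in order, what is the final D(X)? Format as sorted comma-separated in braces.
Constraint 1 (X < Y) on D(X)={5,6,8,9} D(Y)={4,6,7,8,9}: X {5,6,8,9}->{5,6,8}; Y {4,6,7,8,9}->{6,7,8,9}
Constraint 2 (U < Y) on D(U)={5,7,8,9} D(Y)={6,7,8,9}: U {5,7,8,9}->{5,7,8}
Constraint 3 (Y < X) on D(Y)={6,7,8,9} D(X)={5,6,8}: Y {6,7,8,9}->{6,7}; X {5,6,8}->{8}
So after all 3 constraints: D(X) = {8}

Answer: {8}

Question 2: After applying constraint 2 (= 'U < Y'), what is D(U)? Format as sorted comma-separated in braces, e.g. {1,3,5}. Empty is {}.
Answer: {5,7,8}

Derivation:
Constraint 1 (X < Y) on D(X)={5,6,8,9} D(Y)={4,6,7,8,9}: X {5,6,8,9}->{5,6,8}; Y {4,6,7,8,9}->{6,7,8,9}
Constraint 2 (U < Y) on D(U)={5,7,8,9} D(Y)={6,7,8,9}: U {5,7,8,9}->{5,7,8}
So after constraint 2: D(U) = {5,7,8}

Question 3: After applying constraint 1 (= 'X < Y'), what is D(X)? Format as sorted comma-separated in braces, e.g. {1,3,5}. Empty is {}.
Answer: {5,6,8}

Derivation:
Constraint 1 (X < Y) on D(X)={5,6,8,9} D(Y)={4,6,7,8,9}: X {5,6,8,9}->{5,6,8}; Y {4,6,7,8,9}->{6,7,8,9}
So after constraint 1: D(X) = {5,6,8}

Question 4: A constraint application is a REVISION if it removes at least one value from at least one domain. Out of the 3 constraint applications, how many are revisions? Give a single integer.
Answer: 3

Derivation:
Constraint 1 (X < Y) on D(X)={5,6,8,9} D(Y)={4,6,7,8,9}: X {5,6,8,9}->{5,6,8}; Y {4,6,7,8,9}->{6,7,8,9} => REVISION
Constraint 2 (U < Y) on D(U)={5,7,8,9} D(Y)={6,7,8,9}: U {5,7,8,9}->{5,7,8} => REVISION
Constraint 3 (Y < X) on D(Y)={6,7,8,9} D(X)={5,6,8}: Y {6,7,8,9}->{6,7}; X {5,6,8}->{8} => REVISION
Total revisions = 3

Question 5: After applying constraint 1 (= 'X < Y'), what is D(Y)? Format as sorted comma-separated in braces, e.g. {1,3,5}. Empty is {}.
Answer: {6,7,8,9}

Derivation:
Constraint 1 (X < Y) on D(X)={5,6,8,9} D(Y)={4,6,7,8,9}: X {5,6,8,9}->{5,6,8}; Y {4,6,7,8,9}->{6,7,8,9}
So after constraint 1: D(Y) = {6,7,8,9}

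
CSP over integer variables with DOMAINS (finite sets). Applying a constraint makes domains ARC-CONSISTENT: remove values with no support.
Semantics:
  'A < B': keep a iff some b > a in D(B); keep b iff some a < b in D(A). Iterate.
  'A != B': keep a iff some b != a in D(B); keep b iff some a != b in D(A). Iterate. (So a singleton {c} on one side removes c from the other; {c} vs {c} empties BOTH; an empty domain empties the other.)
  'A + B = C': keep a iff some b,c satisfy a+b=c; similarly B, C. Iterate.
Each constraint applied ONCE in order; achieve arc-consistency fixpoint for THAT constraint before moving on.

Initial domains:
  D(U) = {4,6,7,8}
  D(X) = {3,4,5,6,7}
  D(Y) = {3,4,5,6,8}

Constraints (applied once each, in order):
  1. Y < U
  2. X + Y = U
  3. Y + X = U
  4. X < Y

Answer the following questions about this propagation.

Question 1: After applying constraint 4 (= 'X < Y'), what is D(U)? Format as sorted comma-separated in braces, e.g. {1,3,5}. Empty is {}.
Constraint 1 (Y < U) on D(Y)={3,4,5,6,8} D(U)={4,6,7,8}: Y {3,4,5,6,8}->{3,4,5,6}
Constraint 2 (X + Y = U) on D(X)={3,4,5,6,7} D(Y)={3,4,5,6} D(U)={4,6,7,8}: X {3,4,5,6,7}->{3,4,5}; Y {3,4,5,6}->{3,4,5}; U {4,6,7,8}->{6,7,8}
Constraint 3 (Y + X = U) on D(Y)={3,4,5} D(X)={3,4,5} D(U)={6,7,8}: no change
Constraint 4 (X < Y) on D(X)={3,4,5} D(Y)={3,4,5}: X {3,4,5}->{3,4}; Y {3,4,5}->{4,5}
So after constraint 4: D(U) = {6,7,8}

Answer: {6,7,8}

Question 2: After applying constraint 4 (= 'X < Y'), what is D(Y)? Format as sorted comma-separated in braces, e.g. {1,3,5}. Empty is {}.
Constraint 1 (Y < U) on D(Y)={3,4,5,6,8} D(U)={4,6,7,8}: Y {3,4,5,6,8}->{3,4,5,6}
Constraint 2 (X + Y = U) on D(X)={3,4,5,6,7} D(Y)={3,4,5,6} D(U)={4,6,7,8}: X {3,4,5,6,7}->{3,4,5}; Y {3,4,5,6}->{3,4,5}; U {4,6,7,8}->{6,7,8}
Constraint 3 (Y + X = U) on D(Y)={3,4,5} D(X)={3,4,5} D(U)={6,7,8}: no change
Constraint 4 (X < Y) on D(X)={3,4,5} D(Y)={3,4,5}: X {3,4,5}->{3,4}; Y {3,4,5}->{4,5}
So after constraint 4: D(Y) = {4,5}

Answer: {4,5}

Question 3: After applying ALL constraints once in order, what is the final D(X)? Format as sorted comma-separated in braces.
Answer: {3,4}

Derivation:
Constraint 1 (Y < U) on D(Y)={3,4,5,6,8} D(U)={4,6,7,8}: Y {3,4,5,6,8}->{3,4,5,6}
Constraint 2 (X + Y = U) on D(X)={3,4,5,6,7} D(Y)={3,4,5,6} D(U)={4,6,7,8}: X {3,4,5,6,7}->{3,4,5}; Y {3,4,5,6}->{3,4,5}; U {4,6,7,8}->{6,7,8}
Constraint 3 (Y + X = U) on D(Y)={3,4,5} D(X)={3,4,5} D(U)={6,7,8}: no change
Constraint 4 (X < Y) on D(X)={3,4,5} D(Y)={3,4,5}: X {3,4,5}->{3,4}; Y {3,4,5}->{4,5}
So after all 4 constraints: D(X) = {3,4}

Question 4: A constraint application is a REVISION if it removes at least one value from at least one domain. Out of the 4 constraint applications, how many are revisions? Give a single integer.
Answer: 3

Derivation:
Constraint 1 (Y < U) on D(Y)={3,4,5,6,8} D(U)={4,6,7,8}: Y {3,4,5,6,8}->{3,4,5,6} => REVISION
Constraint 2 (X + Y = U) on D(X)={3,4,5,6,7} D(Y)={3,4,5,6} D(U)={4,6,7,8}: X {3,4,5,6,7}->{3,4,5}; Y {3,4,5,6}->{3,4,5}; U {4,6,7,8}->{6,7,8} => REVISION
Constraint 3 (Y + X = U) on D(Y)={3,4,5} D(X)={3,4,5} D(U)={6,7,8}: no change => not a revision
Constraint 4 (X < Y) on D(X)={3,4,5} D(Y)={3,4,5}: X {3,4,5}->{3,4}; Y {3,4,5}->{4,5} => REVISION
Total revisions = 3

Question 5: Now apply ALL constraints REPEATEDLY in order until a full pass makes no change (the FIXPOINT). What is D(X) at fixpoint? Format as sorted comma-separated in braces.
pass 0 (initial): D(X)={3,4,5,6,7}
pass 1: U {4,6,7,8}->{6,7,8}; X {3,4,5,6,7}->{3,4}; Y {3,4,5,6,8}->{4,5}
pass 2: U {6,7,8}->{7,8}
pass 3: no change
Fixpoint after 3 passes: D(X) = {3,4}

Answer: {3,4}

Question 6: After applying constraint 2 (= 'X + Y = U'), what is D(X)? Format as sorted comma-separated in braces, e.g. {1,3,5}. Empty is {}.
Answer: {3,4,5}

Derivation:
Constraint 1 (Y < U) on D(Y)={3,4,5,6,8} D(U)={4,6,7,8}: Y {3,4,5,6,8}->{3,4,5,6}
Constraint 2 (X + Y = U) on D(X)={3,4,5,6,7} D(Y)={3,4,5,6} D(U)={4,6,7,8}: X {3,4,5,6,7}->{3,4,5}; Y {3,4,5,6}->{3,4,5}; U {4,6,7,8}->{6,7,8}
So after constraint 2: D(X) = {3,4,5}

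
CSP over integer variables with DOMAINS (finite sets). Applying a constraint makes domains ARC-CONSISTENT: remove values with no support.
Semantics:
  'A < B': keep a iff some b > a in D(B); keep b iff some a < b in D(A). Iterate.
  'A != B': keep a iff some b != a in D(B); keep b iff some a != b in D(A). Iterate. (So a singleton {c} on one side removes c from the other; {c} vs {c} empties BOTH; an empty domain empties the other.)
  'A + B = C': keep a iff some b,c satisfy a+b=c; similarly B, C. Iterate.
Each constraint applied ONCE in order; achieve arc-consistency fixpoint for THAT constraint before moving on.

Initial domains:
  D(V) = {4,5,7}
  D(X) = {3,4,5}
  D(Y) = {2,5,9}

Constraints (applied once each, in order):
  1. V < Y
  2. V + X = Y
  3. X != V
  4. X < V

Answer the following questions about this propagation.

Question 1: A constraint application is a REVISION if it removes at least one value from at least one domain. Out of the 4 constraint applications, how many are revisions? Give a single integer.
Constraint 1 (V < Y) on D(V)={4,5,7} D(Y)={2,5,9}: Y {2,5,9}->{5,9} => REVISION
Constraint 2 (V + X = Y) on D(V)={4,5,7} D(X)={3,4,5} D(Y)={5,9}: V {4,5,7}->{4,5}; X {3,4,5}->{4,5}; Y {5,9}->{9} => REVISION
Constraint 3 (X != V) on D(X)={4,5} D(V)={4,5}: no change => not a revision
Constraint 4 (X < V) on D(X)={4,5} D(V)={4,5}: X {4,5}->{4}; V {4,5}->{5} => REVISION
Total revisions = 3

Answer: 3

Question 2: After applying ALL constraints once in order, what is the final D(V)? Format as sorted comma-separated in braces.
Constraint 1 (V < Y) on D(V)={4,5,7} D(Y)={2,5,9}: Y {2,5,9}->{5,9}
Constraint 2 (V + X = Y) on D(V)={4,5,7} D(X)={3,4,5} D(Y)={5,9}: V {4,5,7}->{4,5}; X {3,4,5}->{4,5}; Y {5,9}->{9}
Constraint 3 (X != V) on D(X)={4,5} D(V)={4,5}: no change
Constraint 4 (X < V) on D(X)={4,5} D(V)={4,5}: X {4,5}->{4}; V {4,5}->{5}
So after all 4 constraints: D(V) = {5}

Answer: {5}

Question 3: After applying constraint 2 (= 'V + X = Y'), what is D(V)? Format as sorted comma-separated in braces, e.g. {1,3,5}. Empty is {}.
Answer: {4,5}

Derivation:
Constraint 1 (V < Y) on D(V)={4,5,7} D(Y)={2,5,9}: Y {2,5,9}->{5,9}
Constraint 2 (V + X = Y) on D(V)={4,5,7} D(X)={3,4,5} D(Y)={5,9}: V {4,5,7}->{4,5}; X {3,4,5}->{4,5}; Y {5,9}->{9}
So after constraint 2: D(V) = {4,5}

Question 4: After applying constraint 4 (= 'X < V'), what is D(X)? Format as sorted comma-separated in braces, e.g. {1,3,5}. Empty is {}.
Answer: {4}

Derivation:
Constraint 1 (V < Y) on D(V)={4,5,7} D(Y)={2,5,9}: Y {2,5,9}->{5,9}
Constraint 2 (V + X = Y) on D(V)={4,5,7} D(X)={3,4,5} D(Y)={5,9}: V {4,5,7}->{4,5}; X {3,4,5}->{4,5}; Y {5,9}->{9}
Constraint 3 (X != V) on D(X)={4,5} D(V)={4,5}: no change
Constraint 4 (X < V) on D(X)={4,5} D(V)={4,5}: X {4,5}->{4}; V {4,5}->{5}
So after constraint 4: D(X) = {4}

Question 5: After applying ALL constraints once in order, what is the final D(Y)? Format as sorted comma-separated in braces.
Constraint 1 (V < Y) on D(V)={4,5,7} D(Y)={2,5,9}: Y {2,5,9}->{5,9}
Constraint 2 (V + X = Y) on D(V)={4,5,7} D(X)={3,4,5} D(Y)={5,9}: V {4,5,7}->{4,5}; X {3,4,5}->{4,5}; Y {5,9}->{9}
Constraint 3 (X != V) on D(X)={4,5} D(V)={4,5}: no change
Constraint 4 (X < V) on D(X)={4,5} D(V)={4,5}: X {4,5}->{4}; V {4,5}->{5}
So after all 4 constraints: D(Y) = {9}

Answer: {9}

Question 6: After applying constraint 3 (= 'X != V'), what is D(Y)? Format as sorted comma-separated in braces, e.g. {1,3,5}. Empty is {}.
Constraint 1 (V < Y) on D(V)={4,5,7} D(Y)={2,5,9}: Y {2,5,9}->{5,9}
Constraint 2 (V + X = Y) on D(V)={4,5,7} D(X)={3,4,5} D(Y)={5,9}: V {4,5,7}->{4,5}; X {3,4,5}->{4,5}; Y {5,9}->{9}
Constraint 3 (X != V) on D(X)={4,5} D(V)={4,5}: no change
So after constraint 3: D(Y) = {9}

Answer: {9}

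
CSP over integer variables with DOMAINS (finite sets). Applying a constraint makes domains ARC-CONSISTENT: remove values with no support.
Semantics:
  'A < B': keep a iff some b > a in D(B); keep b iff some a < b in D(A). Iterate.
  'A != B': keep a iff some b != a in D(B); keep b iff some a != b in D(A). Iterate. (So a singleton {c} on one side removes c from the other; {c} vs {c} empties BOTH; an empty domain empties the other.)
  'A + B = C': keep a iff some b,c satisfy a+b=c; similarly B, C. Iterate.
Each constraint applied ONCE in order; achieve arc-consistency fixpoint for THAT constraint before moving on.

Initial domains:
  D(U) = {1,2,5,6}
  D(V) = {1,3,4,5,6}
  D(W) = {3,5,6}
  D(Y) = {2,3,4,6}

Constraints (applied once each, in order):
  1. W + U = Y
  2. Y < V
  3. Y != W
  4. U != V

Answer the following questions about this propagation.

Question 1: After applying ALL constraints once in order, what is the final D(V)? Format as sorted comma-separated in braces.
Constraint 1 (W + U = Y) on D(W)={3,5,6} D(U)={1,2,5,6} D(Y)={2,3,4,6}: W {3,5,6}->{3,5}; U {1,2,5,6}->{1}; Y {2,3,4,6}->{4,6}
Constraint 2 (Y < V) on D(Y)={4,6} D(V)={1,3,4,5,6}: Y {4,6}->{4}; V {1,3,4,5,6}->{5,6}
Constraint 3 (Y != W) on D(Y)={4} D(W)={3,5}: no change
Constraint 4 (U != V) on D(U)={1} D(V)={5,6}: no change
So after all 4 constraints: D(V) = {5,6}

Answer: {5,6}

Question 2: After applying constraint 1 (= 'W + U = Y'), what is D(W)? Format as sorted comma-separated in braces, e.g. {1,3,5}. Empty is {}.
Answer: {3,5}

Derivation:
Constraint 1 (W + U = Y) on D(W)={3,5,6} D(U)={1,2,5,6} D(Y)={2,3,4,6}: W {3,5,6}->{3,5}; U {1,2,5,6}->{1}; Y {2,3,4,6}->{4,6}
So after constraint 1: D(W) = {3,5}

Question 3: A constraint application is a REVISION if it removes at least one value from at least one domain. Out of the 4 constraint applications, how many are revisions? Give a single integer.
Answer: 2

Derivation:
Constraint 1 (W + U = Y) on D(W)={3,5,6} D(U)={1,2,5,6} D(Y)={2,3,4,6}: W {3,5,6}->{3,5}; U {1,2,5,6}->{1}; Y {2,3,4,6}->{4,6} => REVISION
Constraint 2 (Y < V) on D(Y)={4,6} D(V)={1,3,4,5,6}: Y {4,6}->{4}; V {1,3,4,5,6}->{5,6} => REVISION
Constraint 3 (Y != W) on D(Y)={4} D(W)={3,5}: no change => not a revision
Constraint 4 (U != V) on D(U)={1} D(V)={5,6}: no change => not a revision
Total revisions = 2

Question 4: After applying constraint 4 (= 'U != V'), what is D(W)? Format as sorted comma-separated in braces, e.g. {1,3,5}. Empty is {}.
Constraint 1 (W + U = Y) on D(W)={3,5,6} D(U)={1,2,5,6} D(Y)={2,3,4,6}: W {3,5,6}->{3,5}; U {1,2,5,6}->{1}; Y {2,3,4,6}->{4,6}
Constraint 2 (Y < V) on D(Y)={4,6} D(V)={1,3,4,5,6}: Y {4,6}->{4}; V {1,3,4,5,6}->{5,6}
Constraint 3 (Y != W) on D(Y)={4} D(W)={3,5}: no change
Constraint 4 (U != V) on D(U)={1} D(V)={5,6}: no change
So after constraint 4: D(W) = {3,5}

Answer: {3,5}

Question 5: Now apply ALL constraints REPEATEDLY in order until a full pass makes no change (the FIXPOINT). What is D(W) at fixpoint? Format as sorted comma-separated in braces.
Answer: {3}

Derivation:
pass 0 (initial): D(W)={3,5,6}
pass 1: U {1,2,5,6}->{1}; V {1,3,4,5,6}->{5,6}; W {3,5,6}->{3,5}; Y {2,3,4,6}->{4}
pass 2: W {3,5}->{3}
pass 3: no change
Fixpoint after 3 passes: D(W) = {3}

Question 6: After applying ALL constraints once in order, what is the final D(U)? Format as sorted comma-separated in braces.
Constraint 1 (W + U = Y) on D(W)={3,5,6} D(U)={1,2,5,6} D(Y)={2,3,4,6}: W {3,5,6}->{3,5}; U {1,2,5,6}->{1}; Y {2,3,4,6}->{4,6}
Constraint 2 (Y < V) on D(Y)={4,6} D(V)={1,3,4,5,6}: Y {4,6}->{4}; V {1,3,4,5,6}->{5,6}
Constraint 3 (Y != W) on D(Y)={4} D(W)={3,5}: no change
Constraint 4 (U != V) on D(U)={1} D(V)={5,6}: no change
So after all 4 constraints: D(U) = {1}

Answer: {1}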